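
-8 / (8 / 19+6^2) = -38 / 173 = -0.22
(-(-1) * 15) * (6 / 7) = 90 / 7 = 12.86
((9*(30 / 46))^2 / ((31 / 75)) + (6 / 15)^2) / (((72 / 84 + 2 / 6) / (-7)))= -5032908237 / 10249375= -491.05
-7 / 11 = -0.64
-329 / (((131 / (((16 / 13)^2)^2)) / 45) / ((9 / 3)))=-2910781440 / 3741491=-777.97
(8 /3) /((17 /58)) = 464 /51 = 9.10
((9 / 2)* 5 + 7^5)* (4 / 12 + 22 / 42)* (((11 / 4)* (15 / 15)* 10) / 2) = 5553735 / 28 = 198347.68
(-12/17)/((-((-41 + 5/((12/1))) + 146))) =144/21505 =0.01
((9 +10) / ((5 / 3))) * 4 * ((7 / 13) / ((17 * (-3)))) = -532 / 1105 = -0.48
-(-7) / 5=7 / 5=1.40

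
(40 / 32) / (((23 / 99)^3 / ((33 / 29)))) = 160099335 / 1411372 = 113.44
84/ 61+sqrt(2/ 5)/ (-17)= 84/ 61 -sqrt(10)/ 85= 1.34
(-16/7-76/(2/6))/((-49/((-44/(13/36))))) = -196416/343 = -572.64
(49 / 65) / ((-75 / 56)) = -0.56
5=5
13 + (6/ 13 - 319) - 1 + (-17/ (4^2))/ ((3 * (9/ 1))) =-1721741/ 5616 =-306.58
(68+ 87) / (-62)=-5 / 2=-2.50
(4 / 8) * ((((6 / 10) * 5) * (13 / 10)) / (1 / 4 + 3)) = 3 / 5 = 0.60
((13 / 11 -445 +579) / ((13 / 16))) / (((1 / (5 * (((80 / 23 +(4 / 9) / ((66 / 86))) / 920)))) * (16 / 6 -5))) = -6340568 / 4032567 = -1.57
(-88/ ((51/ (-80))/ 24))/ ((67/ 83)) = 4674560/ 1139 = 4104.09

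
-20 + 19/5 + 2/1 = -71/5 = -14.20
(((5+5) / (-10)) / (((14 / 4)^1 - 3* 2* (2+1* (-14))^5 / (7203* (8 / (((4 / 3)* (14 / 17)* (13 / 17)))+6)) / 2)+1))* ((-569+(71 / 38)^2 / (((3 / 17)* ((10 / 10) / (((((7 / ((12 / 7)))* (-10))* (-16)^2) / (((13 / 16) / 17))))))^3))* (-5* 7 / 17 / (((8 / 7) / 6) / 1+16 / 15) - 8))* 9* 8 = -73668548809624948369658555136375452 / 178495588066653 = -412719157977820596512.24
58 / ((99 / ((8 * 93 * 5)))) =71920 / 33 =2179.39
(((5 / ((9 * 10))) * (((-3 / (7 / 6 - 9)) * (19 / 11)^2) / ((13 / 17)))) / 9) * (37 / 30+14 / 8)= 1098523 / 39922740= 0.03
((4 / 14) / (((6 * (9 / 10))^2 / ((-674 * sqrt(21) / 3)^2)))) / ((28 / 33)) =62462950 / 5103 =12240.44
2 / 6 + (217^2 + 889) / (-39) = -47965 / 39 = -1229.87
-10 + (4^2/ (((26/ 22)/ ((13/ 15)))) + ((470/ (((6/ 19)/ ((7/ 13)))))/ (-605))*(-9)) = 322193/ 23595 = 13.66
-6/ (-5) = 6/ 5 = 1.20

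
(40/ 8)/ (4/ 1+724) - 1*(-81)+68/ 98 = 416347/ 5096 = 81.70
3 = 3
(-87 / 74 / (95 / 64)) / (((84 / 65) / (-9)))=27144 / 4921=5.52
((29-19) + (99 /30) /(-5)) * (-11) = -5137 /50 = -102.74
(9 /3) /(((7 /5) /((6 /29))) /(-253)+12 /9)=22770 /9917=2.30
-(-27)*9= 243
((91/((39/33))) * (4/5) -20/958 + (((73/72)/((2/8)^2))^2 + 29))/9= 68623717/1745955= 39.30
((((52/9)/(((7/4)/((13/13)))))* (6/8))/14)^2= 676/21609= 0.03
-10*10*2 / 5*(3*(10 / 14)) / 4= -150 / 7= -21.43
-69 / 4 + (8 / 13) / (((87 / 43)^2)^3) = -388760418687505 / 22548562452468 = -17.24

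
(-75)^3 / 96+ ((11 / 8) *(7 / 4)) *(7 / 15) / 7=-1054649 / 240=-4394.37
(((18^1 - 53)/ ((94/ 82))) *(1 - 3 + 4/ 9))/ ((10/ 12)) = 8036/ 141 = 56.99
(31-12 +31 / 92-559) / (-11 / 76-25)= 943331 / 43953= 21.46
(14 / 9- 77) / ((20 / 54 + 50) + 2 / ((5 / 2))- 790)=10185 / 99742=0.10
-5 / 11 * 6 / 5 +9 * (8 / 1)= 786 / 11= 71.45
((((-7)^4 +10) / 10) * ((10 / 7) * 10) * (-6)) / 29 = -144660 / 203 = -712.61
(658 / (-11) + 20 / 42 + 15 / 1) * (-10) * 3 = 102430 / 77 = 1330.26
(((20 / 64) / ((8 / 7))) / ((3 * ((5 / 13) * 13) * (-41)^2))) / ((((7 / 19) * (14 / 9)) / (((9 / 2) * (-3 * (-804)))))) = 0.21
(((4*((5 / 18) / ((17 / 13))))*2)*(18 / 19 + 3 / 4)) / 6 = 2795 / 5814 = 0.48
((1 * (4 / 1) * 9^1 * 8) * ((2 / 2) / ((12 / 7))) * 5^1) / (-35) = -24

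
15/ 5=3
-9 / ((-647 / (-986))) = -8874 / 647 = -13.72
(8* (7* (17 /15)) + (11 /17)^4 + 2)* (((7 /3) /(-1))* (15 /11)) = -208.86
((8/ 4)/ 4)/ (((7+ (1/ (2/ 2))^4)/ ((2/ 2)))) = 1/ 16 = 0.06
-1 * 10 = -10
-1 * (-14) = 14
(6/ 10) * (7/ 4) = 21/ 20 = 1.05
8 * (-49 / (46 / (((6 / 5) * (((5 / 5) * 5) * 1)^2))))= -255.65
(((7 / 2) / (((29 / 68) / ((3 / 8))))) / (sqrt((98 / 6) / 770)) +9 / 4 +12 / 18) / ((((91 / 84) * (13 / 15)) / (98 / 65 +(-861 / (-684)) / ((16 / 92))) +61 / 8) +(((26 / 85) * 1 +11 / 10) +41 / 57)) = 58609755050 / 198084945637 +256208357790 * sqrt(2310) / 5744463423473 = 2.44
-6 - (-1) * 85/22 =-47/22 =-2.14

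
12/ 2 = 6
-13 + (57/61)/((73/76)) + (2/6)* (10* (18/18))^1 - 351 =-4805150/13359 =-359.69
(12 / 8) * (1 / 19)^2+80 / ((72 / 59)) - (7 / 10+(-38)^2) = -22404134 / 16245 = -1379.14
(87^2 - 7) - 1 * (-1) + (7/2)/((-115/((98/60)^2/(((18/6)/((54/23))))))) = 2000396693/264500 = 7562.94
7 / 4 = 1.75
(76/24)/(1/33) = 209/2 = 104.50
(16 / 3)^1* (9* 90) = 4320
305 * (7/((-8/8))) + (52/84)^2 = -941366/441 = -2134.62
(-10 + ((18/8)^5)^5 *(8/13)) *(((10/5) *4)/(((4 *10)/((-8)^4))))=717897969395979102577609/2233382993920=321439704408.22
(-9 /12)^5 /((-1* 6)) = 81 /2048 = 0.04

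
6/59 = 0.10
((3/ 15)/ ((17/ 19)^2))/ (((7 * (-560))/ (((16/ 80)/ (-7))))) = 361/ 198254000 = 0.00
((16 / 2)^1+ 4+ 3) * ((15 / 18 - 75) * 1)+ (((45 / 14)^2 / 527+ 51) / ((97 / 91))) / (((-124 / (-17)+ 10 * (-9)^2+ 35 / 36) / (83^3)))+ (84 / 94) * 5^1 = 32042056663560137 / 990844334074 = 32338.13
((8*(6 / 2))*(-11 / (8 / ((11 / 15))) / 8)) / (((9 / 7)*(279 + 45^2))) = -847 / 829440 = -0.00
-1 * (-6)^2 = -36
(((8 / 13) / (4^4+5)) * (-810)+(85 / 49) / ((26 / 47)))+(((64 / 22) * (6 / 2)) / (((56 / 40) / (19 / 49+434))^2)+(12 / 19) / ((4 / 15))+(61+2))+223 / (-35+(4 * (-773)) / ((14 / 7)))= 2239015142470463795 / 2664679966494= 840256.68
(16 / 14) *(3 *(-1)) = -24 / 7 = -3.43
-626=-626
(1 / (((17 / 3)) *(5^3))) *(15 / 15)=3 / 2125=0.00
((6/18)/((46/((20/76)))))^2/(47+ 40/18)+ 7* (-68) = -161077004343/338397068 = -476.00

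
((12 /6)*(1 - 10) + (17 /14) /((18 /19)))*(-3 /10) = 4213 /840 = 5.02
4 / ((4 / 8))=8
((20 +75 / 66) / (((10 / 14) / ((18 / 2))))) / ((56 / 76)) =15903 / 44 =361.43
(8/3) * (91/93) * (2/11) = 1456/3069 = 0.47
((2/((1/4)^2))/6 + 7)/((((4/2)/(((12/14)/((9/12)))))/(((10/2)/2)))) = 370/21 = 17.62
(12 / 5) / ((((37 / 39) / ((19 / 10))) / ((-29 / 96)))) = -21489 / 14800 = -1.45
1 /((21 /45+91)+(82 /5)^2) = 75 /27032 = 0.00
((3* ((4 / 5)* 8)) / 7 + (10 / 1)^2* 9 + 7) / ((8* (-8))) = -31841 / 2240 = -14.21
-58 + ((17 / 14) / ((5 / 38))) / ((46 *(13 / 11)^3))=-204725947 / 3537170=-57.88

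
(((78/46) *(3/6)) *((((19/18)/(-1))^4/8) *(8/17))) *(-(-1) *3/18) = 1694173/164182464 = 0.01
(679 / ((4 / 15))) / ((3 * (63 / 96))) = 3880 / 3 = 1293.33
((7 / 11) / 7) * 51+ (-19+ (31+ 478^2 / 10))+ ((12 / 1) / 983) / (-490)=60573711293 / 2649185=22865.04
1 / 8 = 0.12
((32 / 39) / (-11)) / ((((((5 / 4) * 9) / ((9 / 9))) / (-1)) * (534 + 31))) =128 / 10907325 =0.00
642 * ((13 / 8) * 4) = 4173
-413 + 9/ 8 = -3295/ 8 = -411.88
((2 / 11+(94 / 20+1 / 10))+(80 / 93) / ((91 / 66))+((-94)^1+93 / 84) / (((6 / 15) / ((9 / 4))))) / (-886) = 2566470297 / 4398954560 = 0.58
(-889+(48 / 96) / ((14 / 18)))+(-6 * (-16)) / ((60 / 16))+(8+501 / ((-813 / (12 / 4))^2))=-4394160283 / 5140870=-854.75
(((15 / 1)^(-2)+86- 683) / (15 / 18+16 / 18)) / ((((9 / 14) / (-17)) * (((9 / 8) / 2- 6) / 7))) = -7161081088 / 606825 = -11800.90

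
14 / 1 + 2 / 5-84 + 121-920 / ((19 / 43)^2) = -8412623 / 1805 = -4660.73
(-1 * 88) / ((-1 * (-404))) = -22 / 101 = -0.22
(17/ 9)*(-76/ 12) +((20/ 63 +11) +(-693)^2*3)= 272301061/ 189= 1440746.35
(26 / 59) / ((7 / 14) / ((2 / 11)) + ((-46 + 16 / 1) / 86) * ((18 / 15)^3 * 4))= 111800 / 85963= 1.30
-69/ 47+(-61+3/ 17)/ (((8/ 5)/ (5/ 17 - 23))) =23408653/ 27166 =861.69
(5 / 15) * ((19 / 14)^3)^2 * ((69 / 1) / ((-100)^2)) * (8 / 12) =1082055263 / 112943040000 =0.01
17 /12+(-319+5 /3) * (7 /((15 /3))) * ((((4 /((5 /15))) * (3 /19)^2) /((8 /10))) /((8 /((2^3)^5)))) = -2947934215 /4332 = -680501.90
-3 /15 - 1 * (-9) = 44 /5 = 8.80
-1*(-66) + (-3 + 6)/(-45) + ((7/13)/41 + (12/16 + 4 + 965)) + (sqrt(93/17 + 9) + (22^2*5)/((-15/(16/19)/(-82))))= sqrt(4182)/17 + 7398495167/607620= 12179.99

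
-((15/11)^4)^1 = -50625/14641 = -3.46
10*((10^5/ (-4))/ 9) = -250000/ 9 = -27777.78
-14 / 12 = -7 / 6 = -1.17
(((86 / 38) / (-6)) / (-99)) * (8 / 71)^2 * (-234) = -35776 / 3160707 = -0.01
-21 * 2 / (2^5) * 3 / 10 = -63 / 160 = -0.39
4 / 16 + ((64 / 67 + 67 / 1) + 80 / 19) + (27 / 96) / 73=215356201 / 2973728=72.42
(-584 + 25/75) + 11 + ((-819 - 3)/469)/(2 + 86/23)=-17735777/30954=-572.97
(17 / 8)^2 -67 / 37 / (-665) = 4.52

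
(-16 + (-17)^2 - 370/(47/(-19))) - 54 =17323/47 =368.57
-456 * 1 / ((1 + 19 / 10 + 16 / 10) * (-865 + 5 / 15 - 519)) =304 / 4151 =0.07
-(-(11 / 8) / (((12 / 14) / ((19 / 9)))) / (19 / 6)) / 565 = 77 / 40680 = 0.00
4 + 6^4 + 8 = 1308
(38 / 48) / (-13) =-19 / 312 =-0.06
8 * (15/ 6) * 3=60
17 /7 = 2.43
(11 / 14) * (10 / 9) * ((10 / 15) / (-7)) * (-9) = 110 / 147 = 0.75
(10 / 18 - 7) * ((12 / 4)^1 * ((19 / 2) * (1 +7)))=-1469.33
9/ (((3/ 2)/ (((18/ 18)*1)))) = 6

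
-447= -447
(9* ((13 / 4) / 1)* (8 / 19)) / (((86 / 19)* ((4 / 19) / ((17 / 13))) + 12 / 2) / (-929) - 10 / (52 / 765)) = -1825607628 / 21808442869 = -0.08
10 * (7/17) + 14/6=329/51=6.45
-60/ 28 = -15/ 7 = -2.14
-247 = -247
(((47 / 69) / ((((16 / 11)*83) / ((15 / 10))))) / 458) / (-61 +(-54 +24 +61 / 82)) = -21197 / 103533713952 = -0.00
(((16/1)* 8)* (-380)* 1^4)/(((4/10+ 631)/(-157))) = 38182400/3157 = 12094.52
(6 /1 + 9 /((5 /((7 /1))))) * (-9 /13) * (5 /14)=-837 /182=-4.60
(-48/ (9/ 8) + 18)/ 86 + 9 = 1124/ 129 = 8.71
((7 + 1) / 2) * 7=28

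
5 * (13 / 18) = 65 / 18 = 3.61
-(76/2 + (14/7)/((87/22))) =-3350/87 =-38.51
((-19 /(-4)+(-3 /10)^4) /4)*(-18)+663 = 12831771 /20000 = 641.59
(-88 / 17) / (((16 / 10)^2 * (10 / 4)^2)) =-11 / 34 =-0.32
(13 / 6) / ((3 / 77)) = 1001 / 18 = 55.61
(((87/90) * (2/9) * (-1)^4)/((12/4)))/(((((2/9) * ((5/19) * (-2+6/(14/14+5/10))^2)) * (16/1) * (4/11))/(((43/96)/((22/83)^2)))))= 163221077/486604800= 0.34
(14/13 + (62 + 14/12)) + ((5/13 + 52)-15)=7927/78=101.63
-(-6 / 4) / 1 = 3 / 2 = 1.50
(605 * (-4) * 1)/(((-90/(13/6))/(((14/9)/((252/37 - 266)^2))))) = 2153437/1596303450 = 0.00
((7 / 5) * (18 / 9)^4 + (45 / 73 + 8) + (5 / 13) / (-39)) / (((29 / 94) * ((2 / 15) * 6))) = 134841167 / 1073319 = 125.63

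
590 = 590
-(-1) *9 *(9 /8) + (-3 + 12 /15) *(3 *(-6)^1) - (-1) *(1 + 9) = 2389 /40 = 59.72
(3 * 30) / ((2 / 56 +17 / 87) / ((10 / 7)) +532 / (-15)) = -313200 / 122861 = -2.55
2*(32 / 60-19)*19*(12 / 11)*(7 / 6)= -147364 / 165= -893.12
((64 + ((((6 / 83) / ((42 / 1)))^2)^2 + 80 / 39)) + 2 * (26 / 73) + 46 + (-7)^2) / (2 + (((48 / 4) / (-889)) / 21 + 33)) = 6664637771866315316 / 1441968542620195863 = 4.62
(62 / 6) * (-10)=-310 / 3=-103.33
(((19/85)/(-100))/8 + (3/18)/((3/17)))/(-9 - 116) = -577829/76500000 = -0.01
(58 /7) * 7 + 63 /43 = 2557 /43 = 59.47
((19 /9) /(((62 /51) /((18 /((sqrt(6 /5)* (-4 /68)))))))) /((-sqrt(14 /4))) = 259.29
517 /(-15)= -517 /15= -34.47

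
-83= -83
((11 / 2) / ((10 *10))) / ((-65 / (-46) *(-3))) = -253 / 19500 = -0.01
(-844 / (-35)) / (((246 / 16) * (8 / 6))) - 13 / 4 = -2.07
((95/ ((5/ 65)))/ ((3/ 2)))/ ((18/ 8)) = 9880/ 27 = 365.93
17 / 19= 0.89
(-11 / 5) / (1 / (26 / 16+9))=-187 / 8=-23.38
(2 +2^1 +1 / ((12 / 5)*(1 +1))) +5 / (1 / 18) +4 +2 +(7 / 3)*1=102.54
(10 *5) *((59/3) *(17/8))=25075/12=2089.58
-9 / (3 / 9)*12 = -324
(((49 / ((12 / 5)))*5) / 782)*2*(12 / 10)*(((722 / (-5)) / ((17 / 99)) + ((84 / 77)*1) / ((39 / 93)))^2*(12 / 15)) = 10175406541094088 / 57767913775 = 176142.88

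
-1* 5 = -5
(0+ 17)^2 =289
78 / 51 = 26 / 17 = 1.53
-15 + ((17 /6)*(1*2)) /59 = -2638 /177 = -14.90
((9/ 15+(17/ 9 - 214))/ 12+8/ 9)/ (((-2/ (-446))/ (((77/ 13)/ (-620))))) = 35.66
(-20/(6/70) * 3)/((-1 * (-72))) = -175/18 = -9.72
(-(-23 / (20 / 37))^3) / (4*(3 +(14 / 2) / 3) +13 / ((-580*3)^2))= 4664737241019 / 1291776260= 3611.10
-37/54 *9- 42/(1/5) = -1297/6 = -216.17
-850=-850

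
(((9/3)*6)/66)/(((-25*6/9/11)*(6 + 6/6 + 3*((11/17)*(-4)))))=153/650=0.24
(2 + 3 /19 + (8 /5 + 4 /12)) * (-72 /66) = -424 /95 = -4.46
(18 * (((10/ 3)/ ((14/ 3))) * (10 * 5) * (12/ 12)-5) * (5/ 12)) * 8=12900/ 7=1842.86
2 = 2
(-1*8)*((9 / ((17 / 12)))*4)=-3456 / 17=-203.29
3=3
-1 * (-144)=144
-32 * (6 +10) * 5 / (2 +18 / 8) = -10240 / 17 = -602.35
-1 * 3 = -3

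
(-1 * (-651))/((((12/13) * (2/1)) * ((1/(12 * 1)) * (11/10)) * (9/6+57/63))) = 1599.67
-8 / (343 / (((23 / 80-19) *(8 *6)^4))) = 3973349376 / 1715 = 2316821.79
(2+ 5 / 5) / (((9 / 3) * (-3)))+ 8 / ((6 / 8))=31 / 3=10.33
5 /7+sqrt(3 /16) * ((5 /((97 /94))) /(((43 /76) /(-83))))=5 /7 - 741190 * sqrt(3) /4171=-307.07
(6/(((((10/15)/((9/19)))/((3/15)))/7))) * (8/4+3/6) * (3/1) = 1701/38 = 44.76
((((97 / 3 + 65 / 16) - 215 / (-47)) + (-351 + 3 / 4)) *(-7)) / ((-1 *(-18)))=4884145 / 40608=120.28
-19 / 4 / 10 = -19 / 40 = -0.48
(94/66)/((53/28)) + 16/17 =50356/29733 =1.69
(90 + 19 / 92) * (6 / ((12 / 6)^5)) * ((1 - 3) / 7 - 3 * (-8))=2066451 / 5152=401.10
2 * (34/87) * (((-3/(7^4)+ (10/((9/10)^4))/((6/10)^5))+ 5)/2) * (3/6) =13080608598982/333033348501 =39.28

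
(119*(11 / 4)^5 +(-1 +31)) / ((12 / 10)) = 95978945 / 6144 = 15621.57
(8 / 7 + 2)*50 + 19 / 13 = 14433 / 91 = 158.60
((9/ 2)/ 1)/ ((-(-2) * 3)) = 3/ 4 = 0.75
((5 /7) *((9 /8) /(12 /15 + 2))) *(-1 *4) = -225 /196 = -1.15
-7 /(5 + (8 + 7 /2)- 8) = -14 /17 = -0.82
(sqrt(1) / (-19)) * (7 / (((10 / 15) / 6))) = -63 / 19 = -3.32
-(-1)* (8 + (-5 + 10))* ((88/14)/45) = 1.82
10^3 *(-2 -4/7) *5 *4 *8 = -2880000/7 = -411428.57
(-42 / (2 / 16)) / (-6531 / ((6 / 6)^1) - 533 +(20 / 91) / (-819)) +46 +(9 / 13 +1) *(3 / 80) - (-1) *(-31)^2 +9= 69544136290027 / 68441473880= 1016.11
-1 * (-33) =33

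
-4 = -4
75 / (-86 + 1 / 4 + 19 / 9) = -2700 / 3011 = -0.90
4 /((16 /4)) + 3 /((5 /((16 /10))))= 49 /25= 1.96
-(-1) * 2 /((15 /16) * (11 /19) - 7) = -608 /1963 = -0.31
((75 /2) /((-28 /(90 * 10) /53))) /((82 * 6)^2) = -99375 /376544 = -0.26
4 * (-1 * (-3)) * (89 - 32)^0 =12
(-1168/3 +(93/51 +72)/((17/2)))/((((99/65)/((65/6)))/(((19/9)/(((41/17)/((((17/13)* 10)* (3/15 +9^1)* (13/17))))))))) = -110786885300/508113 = -218035.92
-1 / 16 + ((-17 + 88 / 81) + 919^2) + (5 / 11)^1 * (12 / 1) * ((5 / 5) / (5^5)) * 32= 7524896660789 / 8910000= 844545.08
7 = 7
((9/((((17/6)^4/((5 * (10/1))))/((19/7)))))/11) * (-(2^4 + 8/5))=-17729280/584647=-30.32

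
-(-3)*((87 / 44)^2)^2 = 45.86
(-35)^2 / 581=175 / 83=2.11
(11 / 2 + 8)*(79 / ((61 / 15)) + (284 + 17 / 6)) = 1008819 / 244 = 4134.50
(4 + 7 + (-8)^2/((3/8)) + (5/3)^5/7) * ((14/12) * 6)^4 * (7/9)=749448140/2187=342683.19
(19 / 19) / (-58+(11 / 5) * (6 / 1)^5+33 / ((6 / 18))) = 5 / 85741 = 0.00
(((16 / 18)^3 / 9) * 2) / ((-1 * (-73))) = 0.00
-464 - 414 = -878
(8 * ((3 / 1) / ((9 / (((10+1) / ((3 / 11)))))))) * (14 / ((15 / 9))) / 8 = 1694 / 15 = 112.93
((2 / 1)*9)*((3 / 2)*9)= 243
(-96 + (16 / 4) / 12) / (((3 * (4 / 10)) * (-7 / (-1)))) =-205 / 18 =-11.39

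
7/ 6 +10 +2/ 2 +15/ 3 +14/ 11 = 1217/ 66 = 18.44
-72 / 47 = -1.53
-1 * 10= -10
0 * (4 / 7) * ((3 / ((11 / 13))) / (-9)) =0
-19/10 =-1.90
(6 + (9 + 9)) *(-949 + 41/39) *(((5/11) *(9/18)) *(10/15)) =-1478800/429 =-3447.09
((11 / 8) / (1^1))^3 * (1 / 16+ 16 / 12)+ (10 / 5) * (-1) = 40025 / 24576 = 1.63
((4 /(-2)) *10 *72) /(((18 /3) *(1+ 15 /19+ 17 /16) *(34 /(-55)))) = 668800 /4913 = 136.13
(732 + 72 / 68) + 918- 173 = 25127 / 17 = 1478.06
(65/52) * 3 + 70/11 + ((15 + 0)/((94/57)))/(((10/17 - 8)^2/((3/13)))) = 80239135/7903896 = 10.15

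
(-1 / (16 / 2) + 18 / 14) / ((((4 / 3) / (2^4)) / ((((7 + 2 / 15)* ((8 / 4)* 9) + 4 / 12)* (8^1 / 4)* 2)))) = 50206 / 7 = 7172.29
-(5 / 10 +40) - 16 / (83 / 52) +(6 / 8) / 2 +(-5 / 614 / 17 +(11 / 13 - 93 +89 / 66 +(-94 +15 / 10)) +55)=-265302434377 / 1486663464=-178.45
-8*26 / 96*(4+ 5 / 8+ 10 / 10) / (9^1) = -65 / 48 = -1.35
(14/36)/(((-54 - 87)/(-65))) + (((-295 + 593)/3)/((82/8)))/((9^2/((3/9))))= 615733/2809566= 0.22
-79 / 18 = -4.39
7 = 7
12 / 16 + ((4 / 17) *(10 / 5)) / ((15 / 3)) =287 / 340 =0.84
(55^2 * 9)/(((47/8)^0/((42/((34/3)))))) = 1715175/17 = 100892.65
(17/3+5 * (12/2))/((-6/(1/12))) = -107/216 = -0.50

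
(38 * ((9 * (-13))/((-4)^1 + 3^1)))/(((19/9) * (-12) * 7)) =-351/14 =-25.07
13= 13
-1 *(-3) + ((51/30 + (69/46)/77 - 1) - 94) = -34758/385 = -90.28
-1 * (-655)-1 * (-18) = 673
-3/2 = -1.50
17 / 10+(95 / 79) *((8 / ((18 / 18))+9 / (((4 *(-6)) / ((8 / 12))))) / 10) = 8317 / 3160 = 2.63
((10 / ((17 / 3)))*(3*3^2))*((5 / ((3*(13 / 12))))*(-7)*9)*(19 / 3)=-6463800 / 221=-29247.96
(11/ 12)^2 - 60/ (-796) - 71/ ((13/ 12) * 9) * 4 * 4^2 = -173276045/ 372528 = -465.14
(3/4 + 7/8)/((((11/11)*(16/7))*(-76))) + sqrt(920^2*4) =17899429/9728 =1839.99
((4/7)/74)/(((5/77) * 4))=11/370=0.03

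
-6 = -6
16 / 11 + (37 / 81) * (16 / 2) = 4552 / 891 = 5.11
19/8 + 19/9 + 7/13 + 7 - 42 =-28057/936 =-29.98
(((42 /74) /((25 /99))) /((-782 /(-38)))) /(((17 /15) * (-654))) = -39501 /268073510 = -0.00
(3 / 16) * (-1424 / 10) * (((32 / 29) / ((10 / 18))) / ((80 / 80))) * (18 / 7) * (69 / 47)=-47752416 / 238525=-200.20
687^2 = 471969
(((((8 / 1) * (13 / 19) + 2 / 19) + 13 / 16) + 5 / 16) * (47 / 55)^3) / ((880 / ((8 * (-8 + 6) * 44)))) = -105795637 / 31611250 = -3.35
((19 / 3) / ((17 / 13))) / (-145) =-247 / 7395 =-0.03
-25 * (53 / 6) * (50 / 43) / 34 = -33125 / 4386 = -7.55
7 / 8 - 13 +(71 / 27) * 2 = -1483 / 216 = -6.87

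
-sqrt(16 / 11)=-1.21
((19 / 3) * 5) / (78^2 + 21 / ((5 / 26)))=475 / 92898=0.01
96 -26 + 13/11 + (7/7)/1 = 794/11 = 72.18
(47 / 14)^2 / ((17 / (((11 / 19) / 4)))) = 24299 / 253232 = 0.10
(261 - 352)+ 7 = -84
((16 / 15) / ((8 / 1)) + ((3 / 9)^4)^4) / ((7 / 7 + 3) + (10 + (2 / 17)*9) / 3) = 487862923 / 28123857720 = 0.02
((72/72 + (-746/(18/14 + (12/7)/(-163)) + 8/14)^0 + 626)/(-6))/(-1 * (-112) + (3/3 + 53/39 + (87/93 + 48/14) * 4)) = -442897/557776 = -0.79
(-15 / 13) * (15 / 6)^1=-75 / 26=-2.88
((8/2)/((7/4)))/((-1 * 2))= -8/7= -1.14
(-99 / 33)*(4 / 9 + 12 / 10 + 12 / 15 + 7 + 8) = -157 / 3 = -52.33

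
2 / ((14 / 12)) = 12 / 7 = 1.71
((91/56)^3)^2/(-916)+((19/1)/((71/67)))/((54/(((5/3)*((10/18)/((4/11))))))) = 10257841154569/12428573147136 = 0.83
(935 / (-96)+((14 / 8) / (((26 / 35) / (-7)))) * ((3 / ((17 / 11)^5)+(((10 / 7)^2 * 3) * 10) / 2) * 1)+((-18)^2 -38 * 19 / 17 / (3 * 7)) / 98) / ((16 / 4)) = -8055132847823 / 62337401728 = -129.22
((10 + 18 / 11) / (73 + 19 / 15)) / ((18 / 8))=1280 / 18381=0.07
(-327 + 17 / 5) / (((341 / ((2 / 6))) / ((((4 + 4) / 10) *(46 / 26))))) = -148856 / 332475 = -0.45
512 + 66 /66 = 513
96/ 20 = 24/ 5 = 4.80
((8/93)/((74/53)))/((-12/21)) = -371/3441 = -0.11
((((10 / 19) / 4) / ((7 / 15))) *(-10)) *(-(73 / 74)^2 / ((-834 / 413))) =-39301375 / 28924232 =-1.36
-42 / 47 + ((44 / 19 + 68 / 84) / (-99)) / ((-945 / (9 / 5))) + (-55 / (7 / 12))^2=176814267991 / 19891575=8888.90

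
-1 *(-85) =85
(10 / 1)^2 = 100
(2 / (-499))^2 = 0.00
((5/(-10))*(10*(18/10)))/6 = -3/2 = -1.50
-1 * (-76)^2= -5776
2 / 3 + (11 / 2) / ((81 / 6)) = 29 / 27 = 1.07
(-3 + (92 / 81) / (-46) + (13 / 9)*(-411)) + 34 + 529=-2729 / 81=-33.69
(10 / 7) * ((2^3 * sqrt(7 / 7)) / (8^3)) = 5 / 224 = 0.02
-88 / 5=-17.60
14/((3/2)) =28/3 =9.33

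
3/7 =0.43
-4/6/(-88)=1/132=0.01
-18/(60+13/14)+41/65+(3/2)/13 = 49981/110890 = 0.45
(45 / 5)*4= 36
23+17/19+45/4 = 2671/76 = 35.14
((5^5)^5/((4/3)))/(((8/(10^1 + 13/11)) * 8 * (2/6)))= 329911708831787109375/2816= 117156146602197126.91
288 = 288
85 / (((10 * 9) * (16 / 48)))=17 / 6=2.83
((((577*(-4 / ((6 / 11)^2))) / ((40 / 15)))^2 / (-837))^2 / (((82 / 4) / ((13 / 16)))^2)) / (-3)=-4015424259634930877449 / 75017886584537088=-53526.22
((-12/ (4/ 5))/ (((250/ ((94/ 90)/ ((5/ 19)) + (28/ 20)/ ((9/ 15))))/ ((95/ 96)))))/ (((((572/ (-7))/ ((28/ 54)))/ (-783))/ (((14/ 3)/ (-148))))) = 133996037/ 2285712000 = 0.06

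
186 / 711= 62 / 237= 0.26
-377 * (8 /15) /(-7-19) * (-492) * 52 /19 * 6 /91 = -456576 /665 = -686.58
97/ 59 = 1.64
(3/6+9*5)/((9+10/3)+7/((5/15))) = 1.36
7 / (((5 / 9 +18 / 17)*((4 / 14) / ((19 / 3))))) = 2499 / 26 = 96.12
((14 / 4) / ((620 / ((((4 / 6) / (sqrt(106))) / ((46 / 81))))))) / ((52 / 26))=189*sqrt(106) / 6046240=0.00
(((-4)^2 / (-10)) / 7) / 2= -0.11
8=8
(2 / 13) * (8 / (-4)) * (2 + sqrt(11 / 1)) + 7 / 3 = 67 / 39 - 4 * sqrt(11) / 13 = 0.70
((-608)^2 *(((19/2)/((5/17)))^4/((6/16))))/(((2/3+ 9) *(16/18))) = 2263287759552576/18125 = 124871048802.90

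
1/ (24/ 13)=13/ 24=0.54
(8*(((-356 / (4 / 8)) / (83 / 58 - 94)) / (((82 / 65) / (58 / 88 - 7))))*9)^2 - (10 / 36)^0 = 268812433490933231 / 34693905169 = 7748116.92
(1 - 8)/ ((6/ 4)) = -14/ 3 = -4.67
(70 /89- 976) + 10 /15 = -260204 /267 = -974.55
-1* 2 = -2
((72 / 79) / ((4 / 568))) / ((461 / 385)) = 3936240 / 36419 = 108.08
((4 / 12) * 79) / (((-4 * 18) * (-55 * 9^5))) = 79 / 701502120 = 0.00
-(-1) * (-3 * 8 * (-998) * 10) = 239520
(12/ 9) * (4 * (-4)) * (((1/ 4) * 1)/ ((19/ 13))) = -208/ 57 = -3.65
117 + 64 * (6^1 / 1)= 501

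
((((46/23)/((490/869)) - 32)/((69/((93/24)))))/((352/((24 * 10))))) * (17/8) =-3673717/1586816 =-2.32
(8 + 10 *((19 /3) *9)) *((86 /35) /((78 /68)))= 1690072 /1365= 1238.15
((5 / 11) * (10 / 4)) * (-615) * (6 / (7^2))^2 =-276750 / 26411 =-10.48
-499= -499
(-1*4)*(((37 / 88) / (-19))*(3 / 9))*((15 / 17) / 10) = 37 / 14212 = 0.00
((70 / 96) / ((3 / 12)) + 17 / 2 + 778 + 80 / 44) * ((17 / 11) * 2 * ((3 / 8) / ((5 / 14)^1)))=2567.92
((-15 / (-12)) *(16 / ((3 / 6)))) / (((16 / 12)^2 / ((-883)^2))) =35086005 / 2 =17543002.50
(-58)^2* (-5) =-16820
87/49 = 1.78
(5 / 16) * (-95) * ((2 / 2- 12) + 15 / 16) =76475 / 256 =298.73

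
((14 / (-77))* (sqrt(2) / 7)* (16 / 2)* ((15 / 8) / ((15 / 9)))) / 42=-3* sqrt(2) / 539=-0.01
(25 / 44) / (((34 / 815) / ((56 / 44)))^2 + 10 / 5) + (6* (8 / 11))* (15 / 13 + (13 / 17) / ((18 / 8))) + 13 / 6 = 5679967967675 / 633314580756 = 8.97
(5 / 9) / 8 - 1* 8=-571 / 72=-7.93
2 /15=0.13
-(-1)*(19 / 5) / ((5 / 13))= 247 / 25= 9.88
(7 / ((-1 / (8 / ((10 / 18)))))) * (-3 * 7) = 10584 / 5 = 2116.80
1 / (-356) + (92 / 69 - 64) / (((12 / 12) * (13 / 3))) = -66941 / 4628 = -14.46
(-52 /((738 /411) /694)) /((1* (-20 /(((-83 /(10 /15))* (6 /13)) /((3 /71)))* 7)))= -280147327 /1435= -195224.62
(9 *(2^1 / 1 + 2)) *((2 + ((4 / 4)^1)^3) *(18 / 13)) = 1944 / 13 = 149.54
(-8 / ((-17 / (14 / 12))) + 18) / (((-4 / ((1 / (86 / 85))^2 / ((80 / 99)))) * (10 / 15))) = -92565 / 11008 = -8.41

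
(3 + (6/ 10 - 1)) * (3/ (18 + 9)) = 13/ 45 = 0.29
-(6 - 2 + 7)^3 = -1331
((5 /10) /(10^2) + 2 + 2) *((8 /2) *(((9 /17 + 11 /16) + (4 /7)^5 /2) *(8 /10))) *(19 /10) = 86784536439 /2857190000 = 30.37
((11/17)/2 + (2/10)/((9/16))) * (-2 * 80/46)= -8312/3519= -2.36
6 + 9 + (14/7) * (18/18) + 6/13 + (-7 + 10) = 266/13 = 20.46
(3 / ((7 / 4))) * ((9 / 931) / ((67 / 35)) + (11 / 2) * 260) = 152913300 / 62377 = 2451.44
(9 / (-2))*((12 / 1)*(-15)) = 810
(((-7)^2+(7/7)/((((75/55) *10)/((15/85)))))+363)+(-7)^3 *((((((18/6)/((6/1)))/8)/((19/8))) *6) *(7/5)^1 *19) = -874299/850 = -1028.59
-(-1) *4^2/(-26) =-8/13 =-0.62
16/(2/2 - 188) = -16/187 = -0.09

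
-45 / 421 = -0.11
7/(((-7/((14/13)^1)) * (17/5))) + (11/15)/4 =-1769/13260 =-0.13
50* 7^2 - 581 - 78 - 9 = 1782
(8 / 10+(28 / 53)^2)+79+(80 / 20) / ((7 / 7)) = 1180891 / 14045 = 84.08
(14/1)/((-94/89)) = -623/47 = -13.26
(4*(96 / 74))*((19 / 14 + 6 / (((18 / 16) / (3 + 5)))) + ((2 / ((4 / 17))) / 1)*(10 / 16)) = 66308 / 259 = 256.02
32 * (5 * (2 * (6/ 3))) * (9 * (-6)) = -34560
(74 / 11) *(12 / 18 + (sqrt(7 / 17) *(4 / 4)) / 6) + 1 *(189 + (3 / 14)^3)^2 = 37 *sqrt(119) / 561 + 8877802899145 / 248474688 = 35729.92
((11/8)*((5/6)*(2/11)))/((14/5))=25/336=0.07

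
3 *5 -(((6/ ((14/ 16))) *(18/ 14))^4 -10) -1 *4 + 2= -34695926953/ 5764801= -6018.58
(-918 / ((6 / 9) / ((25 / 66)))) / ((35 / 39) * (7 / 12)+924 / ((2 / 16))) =-2685150 / 38056711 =-0.07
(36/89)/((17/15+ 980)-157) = 270/550109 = 0.00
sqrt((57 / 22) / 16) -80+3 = -77+sqrt(1254) / 88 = -76.60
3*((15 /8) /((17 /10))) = 225 /68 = 3.31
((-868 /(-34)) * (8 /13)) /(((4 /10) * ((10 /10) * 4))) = 2170 /221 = 9.82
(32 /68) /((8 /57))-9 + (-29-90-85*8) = -13679 /17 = -804.65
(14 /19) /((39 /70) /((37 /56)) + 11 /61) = 157990 /219469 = 0.72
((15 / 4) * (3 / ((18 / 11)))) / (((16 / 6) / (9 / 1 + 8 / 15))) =1573 / 64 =24.58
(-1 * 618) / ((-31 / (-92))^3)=-481229184 / 29791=-16153.51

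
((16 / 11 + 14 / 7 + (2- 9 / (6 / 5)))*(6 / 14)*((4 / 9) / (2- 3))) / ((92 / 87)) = 1305 / 3542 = 0.37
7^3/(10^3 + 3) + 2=2349/1003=2.34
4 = 4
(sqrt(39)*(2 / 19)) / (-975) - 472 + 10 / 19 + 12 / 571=-5114790 / 10849 - 2*sqrt(39) / 18525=-471.45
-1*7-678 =-685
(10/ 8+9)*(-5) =-205/ 4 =-51.25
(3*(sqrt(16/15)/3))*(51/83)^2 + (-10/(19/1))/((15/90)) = -60/19 + 3468*sqrt(15)/34445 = -2.77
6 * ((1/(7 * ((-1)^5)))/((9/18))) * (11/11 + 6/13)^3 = -82308/15379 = -5.35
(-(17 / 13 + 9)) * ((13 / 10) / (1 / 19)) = -1273 / 5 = -254.60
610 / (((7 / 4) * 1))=2440 / 7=348.57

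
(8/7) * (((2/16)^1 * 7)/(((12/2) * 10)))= 1/60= 0.02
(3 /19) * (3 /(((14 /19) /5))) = 45 /14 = 3.21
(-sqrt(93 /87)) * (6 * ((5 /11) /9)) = -10 * sqrt(899) /957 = -0.31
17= 17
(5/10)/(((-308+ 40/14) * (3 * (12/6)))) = -7/25632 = -0.00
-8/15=-0.53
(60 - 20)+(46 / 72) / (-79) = 39.99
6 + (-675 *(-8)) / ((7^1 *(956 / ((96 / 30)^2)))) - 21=-11271 / 1673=-6.74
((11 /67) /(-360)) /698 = -11 /16835760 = -0.00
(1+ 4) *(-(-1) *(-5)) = -25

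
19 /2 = 9.50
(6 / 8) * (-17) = -51 / 4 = -12.75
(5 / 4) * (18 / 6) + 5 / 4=5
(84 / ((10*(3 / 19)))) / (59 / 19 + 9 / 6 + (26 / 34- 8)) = -171836 / 8495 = -20.23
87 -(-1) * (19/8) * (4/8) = 88.19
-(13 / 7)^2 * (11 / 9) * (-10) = 18590 / 441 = 42.15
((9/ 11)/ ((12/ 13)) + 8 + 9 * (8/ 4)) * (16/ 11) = 4732/ 121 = 39.11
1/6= 0.17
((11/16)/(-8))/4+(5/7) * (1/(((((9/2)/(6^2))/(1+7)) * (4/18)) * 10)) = 73651/3584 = 20.55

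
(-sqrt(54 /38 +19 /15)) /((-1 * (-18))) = -sqrt(218310) /5130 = -0.09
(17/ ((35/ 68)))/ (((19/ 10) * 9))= 1.93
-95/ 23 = -4.13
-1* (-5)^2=-25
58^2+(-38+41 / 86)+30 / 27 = 2575553 / 774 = 3327.59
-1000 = -1000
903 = 903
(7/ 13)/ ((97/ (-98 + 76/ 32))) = -5355/ 10088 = -0.53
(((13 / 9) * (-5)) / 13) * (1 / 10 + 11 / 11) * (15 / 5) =-11 / 6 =-1.83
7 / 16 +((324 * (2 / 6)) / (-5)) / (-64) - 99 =-3929 / 40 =-98.22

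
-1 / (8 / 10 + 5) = -5 / 29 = -0.17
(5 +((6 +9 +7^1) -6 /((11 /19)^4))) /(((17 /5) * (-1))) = 1933095 /248897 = 7.77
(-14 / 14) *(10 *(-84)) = 840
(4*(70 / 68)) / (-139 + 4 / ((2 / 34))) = -70 / 1207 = -0.06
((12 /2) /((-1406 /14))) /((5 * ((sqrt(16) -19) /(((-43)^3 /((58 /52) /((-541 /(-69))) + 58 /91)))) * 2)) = -54798927638 /1349109725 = -40.62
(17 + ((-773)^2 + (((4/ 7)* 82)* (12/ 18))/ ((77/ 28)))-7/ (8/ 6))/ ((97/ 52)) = 7177795937/ 22407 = 320337.21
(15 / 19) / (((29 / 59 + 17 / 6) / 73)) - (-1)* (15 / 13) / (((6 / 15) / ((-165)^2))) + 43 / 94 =1073310682076 / 13663793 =78551.44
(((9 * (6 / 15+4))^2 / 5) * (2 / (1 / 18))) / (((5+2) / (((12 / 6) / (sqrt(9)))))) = 940896 / 875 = 1075.31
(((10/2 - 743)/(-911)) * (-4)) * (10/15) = -1968/911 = -2.16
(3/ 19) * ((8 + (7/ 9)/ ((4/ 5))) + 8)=611/ 228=2.68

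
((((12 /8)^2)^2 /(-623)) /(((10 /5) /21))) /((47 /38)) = -4617 /66928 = -0.07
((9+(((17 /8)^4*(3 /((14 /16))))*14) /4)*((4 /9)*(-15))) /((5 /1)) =-86593 /256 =-338.25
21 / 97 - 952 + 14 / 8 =-950.03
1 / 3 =0.33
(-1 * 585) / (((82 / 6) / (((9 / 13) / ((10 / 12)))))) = -1458 / 41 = -35.56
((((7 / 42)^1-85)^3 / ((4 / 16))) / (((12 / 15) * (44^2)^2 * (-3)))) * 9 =659361145 / 269862912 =2.44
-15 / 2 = -7.50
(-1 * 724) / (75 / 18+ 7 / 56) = -17376 / 103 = -168.70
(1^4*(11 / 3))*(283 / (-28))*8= -6226 / 21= -296.48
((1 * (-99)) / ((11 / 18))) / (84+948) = -27 / 172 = -0.16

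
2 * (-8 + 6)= -4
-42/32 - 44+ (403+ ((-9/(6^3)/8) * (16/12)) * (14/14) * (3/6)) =103013/288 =357.68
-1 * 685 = -685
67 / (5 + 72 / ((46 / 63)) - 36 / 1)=0.99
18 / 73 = 0.25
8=8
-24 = -24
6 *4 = 24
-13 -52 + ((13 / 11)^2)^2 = -923104 / 14641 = -63.05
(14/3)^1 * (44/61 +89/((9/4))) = 187.96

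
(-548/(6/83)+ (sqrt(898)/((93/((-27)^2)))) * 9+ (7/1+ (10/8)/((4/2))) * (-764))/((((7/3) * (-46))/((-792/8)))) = -1137609/92+ 649539 * sqrt(898)/9982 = -10415.35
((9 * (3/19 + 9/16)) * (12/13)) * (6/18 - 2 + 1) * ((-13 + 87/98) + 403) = -75503097/48412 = -1559.59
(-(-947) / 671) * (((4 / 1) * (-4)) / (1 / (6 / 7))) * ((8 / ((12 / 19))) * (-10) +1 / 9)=34516256 / 14091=2449.52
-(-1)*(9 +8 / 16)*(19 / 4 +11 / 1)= 1197 / 8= 149.62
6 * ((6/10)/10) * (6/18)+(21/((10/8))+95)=2798/25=111.92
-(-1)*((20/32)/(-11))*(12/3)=-5/22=-0.23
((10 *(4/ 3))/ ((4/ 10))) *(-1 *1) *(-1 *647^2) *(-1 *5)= -209304500/ 3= -69768166.67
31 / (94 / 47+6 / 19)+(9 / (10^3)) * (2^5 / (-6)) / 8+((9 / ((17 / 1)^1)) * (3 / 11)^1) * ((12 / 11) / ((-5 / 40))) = 3116426 / 257125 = 12.12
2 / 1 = 2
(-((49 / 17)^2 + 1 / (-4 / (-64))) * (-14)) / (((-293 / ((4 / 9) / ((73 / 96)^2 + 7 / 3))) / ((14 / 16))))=-352486400 / 2272137941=-0.16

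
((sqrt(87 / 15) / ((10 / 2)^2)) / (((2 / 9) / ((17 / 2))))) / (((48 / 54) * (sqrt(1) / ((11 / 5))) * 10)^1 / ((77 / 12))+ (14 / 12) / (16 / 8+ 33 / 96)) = 1166319 * sqrt(145) / 4297280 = 3.27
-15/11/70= -3/154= -0.02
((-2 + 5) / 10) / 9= 1 / 30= 0.03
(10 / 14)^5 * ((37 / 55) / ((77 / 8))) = 185000 / 14235529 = 0.01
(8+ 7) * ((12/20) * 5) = 45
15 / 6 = 5 / 2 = 2.50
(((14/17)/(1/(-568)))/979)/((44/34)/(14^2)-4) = 779296/6513287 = 0.12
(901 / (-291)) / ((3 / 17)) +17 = -0.55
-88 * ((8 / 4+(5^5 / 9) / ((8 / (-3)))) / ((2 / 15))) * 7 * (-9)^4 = 7772455845 / 2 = 3886227922.50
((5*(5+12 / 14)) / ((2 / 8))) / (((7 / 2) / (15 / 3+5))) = 16400 / 49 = 334.69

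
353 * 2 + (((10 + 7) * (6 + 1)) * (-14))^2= 2776262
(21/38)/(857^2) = 21/27909062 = 0.00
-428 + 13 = -415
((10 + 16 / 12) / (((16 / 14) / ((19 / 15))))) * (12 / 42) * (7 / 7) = 323 / 90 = 3.59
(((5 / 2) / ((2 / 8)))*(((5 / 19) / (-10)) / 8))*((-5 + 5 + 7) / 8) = -35 / 1216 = -0.03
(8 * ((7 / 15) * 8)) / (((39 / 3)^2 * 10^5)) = 14 / 7921875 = 0.00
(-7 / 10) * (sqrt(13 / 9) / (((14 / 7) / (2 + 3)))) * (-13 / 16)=91 * sqrt(13) / 192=1.71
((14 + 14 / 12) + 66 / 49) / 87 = 4855 / 25578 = 0.19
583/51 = 11.43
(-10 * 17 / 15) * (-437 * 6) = 29716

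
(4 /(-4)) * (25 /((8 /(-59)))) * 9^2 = 119475 /8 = 14934.38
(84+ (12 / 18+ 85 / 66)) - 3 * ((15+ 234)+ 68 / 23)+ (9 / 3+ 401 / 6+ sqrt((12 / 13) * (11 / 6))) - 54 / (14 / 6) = -621.92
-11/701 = -0.02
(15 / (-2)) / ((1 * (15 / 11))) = -11 / 2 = -5.50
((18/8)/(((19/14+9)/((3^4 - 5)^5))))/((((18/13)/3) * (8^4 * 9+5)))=24721372416/763715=32369.89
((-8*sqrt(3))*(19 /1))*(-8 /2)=608*sqrt(3)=1053.09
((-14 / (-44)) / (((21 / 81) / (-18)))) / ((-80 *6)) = 81 / 1760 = 0.05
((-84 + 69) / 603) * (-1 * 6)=10 / 67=0.15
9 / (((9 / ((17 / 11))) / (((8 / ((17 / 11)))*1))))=8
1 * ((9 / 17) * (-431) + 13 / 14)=-54085 / 238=-227.25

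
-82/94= -41/47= -0.87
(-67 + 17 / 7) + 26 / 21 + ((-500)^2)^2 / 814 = 93749922670 / 1221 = 76781263.45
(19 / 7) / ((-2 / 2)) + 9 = 44 / 7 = 6.29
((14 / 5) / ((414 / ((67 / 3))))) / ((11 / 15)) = 469 / 2277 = 0.21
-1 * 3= -3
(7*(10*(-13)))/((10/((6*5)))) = -2730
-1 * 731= -731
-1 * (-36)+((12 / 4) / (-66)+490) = 11571 / 22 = 525.95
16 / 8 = 2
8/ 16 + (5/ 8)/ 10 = 9/ 16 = 0.56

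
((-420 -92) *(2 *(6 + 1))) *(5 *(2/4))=-17920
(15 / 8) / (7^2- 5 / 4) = 15 / 382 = 0.04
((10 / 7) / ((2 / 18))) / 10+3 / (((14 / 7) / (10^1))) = 114 / 7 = 16.29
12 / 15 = 4 / 5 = 0.80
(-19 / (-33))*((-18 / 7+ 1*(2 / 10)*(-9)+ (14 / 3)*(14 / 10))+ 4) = 3.55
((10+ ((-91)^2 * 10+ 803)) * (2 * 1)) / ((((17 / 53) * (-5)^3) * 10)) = -260707 / 625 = -417.13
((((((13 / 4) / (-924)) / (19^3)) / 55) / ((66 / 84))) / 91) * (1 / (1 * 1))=-1 / 7668636360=-0.00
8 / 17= 0.47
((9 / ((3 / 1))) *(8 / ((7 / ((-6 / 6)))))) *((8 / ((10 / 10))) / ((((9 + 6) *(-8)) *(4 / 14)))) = 4 / 5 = 0.80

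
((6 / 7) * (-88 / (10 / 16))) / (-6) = 704 / 35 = 20.11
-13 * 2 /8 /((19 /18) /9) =-1053 /38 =-27.71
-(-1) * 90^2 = 8100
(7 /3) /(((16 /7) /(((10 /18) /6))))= 245 /2592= 0.09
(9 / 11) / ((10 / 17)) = 153 / 110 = 1.39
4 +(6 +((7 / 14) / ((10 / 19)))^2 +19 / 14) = 34327 / 2800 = 12.26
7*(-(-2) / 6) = 7 / 3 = 2.33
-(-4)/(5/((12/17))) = 48/85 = 0.56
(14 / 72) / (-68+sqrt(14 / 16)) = -952 / 332865 - 7*sqrt(14) / 665730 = -0.00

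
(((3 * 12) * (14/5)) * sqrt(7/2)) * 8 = 2016 * sqrt(14)/5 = 1508.64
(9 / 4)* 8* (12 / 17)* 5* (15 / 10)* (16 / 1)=25920 / 17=1524.71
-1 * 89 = -89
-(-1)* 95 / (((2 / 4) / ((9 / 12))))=285 / 2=142.50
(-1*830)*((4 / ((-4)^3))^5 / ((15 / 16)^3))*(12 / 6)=83 / 43200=0.00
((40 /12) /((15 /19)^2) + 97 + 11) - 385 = -36673 /135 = -271.65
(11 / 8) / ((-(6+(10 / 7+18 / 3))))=-0.10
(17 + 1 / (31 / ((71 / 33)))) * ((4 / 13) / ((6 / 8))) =279392 / 39897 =7.00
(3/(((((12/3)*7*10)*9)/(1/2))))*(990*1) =33/56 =0.59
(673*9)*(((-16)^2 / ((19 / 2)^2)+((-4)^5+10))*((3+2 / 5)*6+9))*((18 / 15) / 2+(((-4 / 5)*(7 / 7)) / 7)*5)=-9286144182 / 1805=-5144678.22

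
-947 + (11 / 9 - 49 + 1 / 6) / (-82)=-1396915 / 1476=-946.42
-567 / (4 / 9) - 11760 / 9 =-30989 / 12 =-2582.42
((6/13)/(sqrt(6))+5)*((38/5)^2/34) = 722*sqrt(6)/5525+722/85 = 8.81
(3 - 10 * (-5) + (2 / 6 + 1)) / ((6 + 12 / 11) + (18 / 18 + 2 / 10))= 8965 / 1368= 6.55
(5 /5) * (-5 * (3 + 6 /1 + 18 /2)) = -90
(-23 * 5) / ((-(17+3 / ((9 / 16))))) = 345 / 67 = 5.15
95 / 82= 1.16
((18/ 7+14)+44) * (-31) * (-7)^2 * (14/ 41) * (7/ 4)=-2254196/ 41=-54980.39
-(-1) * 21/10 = 21/10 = 2.10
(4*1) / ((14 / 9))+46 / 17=5.28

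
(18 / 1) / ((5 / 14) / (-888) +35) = 223776 / 435115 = 0.51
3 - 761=-758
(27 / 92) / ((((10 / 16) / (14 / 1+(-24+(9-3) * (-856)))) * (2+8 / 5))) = -15438 / 23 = -671.22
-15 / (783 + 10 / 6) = -45 / 2354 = -0.02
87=87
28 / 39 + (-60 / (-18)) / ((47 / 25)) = 1522 / 611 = 2.49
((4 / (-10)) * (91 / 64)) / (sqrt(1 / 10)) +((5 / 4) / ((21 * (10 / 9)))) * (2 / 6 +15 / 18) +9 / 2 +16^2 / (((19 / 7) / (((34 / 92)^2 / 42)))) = 2349137 / 482448-91 * sqrt(10) / 160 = 3.07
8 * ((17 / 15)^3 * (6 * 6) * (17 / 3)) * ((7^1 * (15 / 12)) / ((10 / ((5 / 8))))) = 584647 / 450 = 1299.22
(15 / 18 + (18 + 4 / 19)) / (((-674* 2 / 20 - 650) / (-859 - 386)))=4504825 / 136306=33.05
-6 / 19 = -0.32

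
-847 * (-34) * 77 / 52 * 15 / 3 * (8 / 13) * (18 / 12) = 33261690 / 169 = 196814.73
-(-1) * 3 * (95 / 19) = 15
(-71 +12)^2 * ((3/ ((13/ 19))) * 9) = 137365.62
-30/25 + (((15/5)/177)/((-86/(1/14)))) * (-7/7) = -426211/355180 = -1.20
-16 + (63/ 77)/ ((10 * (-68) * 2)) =-239369/ 14960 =-16.00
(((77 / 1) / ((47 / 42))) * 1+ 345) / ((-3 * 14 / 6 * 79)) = -19449 / 25991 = -0.75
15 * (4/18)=3.33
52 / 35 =1.49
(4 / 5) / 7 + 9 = 319 / 35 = 9.11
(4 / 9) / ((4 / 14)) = 1.56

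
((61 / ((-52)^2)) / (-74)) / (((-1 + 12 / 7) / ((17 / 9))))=-7259 / 9004320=-0.00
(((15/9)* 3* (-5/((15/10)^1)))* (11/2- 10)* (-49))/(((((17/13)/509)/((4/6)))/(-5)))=81058250/17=4768132.35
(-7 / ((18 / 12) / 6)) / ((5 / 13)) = -364 / 5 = -72.80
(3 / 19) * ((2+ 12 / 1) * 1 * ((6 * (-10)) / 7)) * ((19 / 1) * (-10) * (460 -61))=1436400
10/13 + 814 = 10592/13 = 814.77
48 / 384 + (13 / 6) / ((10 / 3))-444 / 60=-6.62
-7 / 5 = -1.40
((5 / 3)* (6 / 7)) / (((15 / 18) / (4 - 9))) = -60 / 7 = -8.57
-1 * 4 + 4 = 0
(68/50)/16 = 17/200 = 0.08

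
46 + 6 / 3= 48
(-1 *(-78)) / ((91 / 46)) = 276 / 7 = 39.43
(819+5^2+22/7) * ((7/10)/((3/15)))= 2965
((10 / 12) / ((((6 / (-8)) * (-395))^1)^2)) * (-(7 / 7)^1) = -8 / 842535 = -0.00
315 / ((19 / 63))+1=19864 / 19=1045.47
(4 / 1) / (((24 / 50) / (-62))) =-1550 / 3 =-516.67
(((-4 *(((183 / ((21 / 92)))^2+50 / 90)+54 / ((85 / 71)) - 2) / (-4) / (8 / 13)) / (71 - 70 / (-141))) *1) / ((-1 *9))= -14722022276299 / 9069270840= -1623.29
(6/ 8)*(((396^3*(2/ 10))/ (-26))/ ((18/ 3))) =-3881196/ 65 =-59710.71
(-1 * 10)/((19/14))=-7.37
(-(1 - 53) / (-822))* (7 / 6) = -91 / 1233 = -0.07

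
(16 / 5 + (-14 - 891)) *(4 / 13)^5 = -4617216 / 1856465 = -2.49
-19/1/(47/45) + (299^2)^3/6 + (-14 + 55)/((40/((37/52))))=34926762190694943577/293280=119090160224682.70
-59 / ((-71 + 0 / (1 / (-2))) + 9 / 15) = 295 / 352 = 0.84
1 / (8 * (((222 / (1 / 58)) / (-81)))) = -27 / 34336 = -0.00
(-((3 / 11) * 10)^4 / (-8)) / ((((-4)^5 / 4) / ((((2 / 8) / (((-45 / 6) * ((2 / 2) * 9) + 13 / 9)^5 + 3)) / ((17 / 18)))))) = 5380840125 / 946343746715994450824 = 0.00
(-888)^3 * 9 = -6302043648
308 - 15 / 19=307.21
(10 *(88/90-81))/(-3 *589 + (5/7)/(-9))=25207/55663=0.45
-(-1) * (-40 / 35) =-8 / 7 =-1.14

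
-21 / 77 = -3 / 11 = -0.27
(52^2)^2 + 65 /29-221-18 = 212029998 /29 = 7311379.24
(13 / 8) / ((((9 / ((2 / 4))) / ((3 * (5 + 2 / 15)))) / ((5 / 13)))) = 77 / 144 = 0.53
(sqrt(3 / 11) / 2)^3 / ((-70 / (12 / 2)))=-9* sqrt(33) / 33880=-0.00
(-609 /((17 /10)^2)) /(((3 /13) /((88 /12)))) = -5805800 /867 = -6696.42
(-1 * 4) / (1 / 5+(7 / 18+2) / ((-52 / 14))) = 9360 / 1037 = 9.03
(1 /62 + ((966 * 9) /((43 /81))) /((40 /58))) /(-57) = -8330116 /19995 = -416.61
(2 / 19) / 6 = 1 / 57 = 0.02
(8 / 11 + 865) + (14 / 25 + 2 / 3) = 715237 / 825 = 866.95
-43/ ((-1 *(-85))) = -43/ 85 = -0.51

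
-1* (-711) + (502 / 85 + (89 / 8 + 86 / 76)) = 9420779 / 12920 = 729.16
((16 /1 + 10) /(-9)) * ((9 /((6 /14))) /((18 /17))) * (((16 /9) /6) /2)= -6188 /729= -8.49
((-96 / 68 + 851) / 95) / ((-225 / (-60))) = 57772 / 24225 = 2.38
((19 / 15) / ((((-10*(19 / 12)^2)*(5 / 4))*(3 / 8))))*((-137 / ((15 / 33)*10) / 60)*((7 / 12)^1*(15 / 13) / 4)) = 21098 / 2315625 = 0.01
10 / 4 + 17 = 19.50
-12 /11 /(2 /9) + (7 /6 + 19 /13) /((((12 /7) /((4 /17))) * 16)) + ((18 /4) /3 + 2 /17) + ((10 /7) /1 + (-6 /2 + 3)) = -9019249 /4900896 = -1.84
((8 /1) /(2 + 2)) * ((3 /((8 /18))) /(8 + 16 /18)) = 243 /160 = 1.52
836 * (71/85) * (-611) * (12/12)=-36266516/85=-426664.89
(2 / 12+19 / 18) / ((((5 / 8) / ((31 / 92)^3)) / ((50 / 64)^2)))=0.05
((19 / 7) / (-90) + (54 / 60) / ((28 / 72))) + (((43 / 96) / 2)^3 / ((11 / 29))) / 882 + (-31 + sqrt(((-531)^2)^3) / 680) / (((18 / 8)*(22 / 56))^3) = 675391519568032162321 / 2118802648596480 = 318760.94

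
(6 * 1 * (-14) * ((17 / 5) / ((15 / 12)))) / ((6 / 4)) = -3808 / 25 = -152.32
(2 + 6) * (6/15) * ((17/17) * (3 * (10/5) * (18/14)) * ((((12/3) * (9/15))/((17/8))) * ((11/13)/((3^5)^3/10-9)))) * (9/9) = 202752/12332011055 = 0.00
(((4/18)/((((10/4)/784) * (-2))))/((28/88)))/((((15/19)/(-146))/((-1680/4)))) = -382767616/45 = -8505947.02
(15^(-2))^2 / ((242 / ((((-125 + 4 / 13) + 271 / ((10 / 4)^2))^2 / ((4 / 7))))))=0.00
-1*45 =-45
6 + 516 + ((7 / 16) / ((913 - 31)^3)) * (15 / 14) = 3820366093829 / 7318708992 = 522.00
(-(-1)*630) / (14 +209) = 630 / 223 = 2.83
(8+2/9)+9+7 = 218/9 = 24.22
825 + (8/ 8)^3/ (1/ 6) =831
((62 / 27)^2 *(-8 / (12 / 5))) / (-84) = 9610 / 45927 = 0.21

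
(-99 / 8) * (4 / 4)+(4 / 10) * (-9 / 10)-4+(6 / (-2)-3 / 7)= -28229 / 1400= -20.16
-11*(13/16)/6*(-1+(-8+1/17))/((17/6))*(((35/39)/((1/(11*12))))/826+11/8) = 1947253/272816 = 7.14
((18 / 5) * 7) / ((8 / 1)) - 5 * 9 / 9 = -37 / 20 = -1.85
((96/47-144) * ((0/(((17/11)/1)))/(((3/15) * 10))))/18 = 0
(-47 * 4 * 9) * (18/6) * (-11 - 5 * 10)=309636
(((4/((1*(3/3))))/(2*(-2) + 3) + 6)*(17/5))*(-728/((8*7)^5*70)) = -0.00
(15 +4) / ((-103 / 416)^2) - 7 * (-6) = 3733642 / 10609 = 351.93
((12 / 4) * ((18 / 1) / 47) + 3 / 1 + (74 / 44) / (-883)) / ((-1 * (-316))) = 3786331 / 288514952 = 0.01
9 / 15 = 3 / 5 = 0.60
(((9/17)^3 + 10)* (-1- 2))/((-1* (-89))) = -149577/437257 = -0.34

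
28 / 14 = 2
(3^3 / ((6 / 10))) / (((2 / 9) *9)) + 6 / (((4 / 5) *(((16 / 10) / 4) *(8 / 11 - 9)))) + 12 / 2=9549 / 364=26.23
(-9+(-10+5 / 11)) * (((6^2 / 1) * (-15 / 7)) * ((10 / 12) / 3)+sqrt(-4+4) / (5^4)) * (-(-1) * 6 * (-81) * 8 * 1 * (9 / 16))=-66922200 / 77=-869119.48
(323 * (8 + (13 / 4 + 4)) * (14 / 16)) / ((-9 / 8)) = -137921 / 36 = -3831.14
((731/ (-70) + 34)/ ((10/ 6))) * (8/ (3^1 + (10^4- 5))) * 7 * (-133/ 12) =-219317/ 249950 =-0.88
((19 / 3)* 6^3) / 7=1368 / 7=195.43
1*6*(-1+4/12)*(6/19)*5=-120/19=-6.32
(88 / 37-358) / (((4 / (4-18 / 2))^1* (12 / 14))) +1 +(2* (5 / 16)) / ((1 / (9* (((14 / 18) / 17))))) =2615997 / 5032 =519.87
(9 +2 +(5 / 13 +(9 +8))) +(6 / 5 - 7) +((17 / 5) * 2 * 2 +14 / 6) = 7511 / 195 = 38.52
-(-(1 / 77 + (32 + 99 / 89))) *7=227008 / 979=231.88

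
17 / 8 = 2.12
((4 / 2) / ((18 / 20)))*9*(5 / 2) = 50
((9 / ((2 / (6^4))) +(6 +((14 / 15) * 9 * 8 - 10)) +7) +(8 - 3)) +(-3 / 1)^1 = 29521 / 5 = 5904.20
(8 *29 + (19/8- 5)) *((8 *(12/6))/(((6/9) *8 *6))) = 1835/16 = 114.69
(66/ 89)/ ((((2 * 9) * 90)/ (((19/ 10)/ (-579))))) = -0.00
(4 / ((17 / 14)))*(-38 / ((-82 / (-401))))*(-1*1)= 426664 / 697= 612.14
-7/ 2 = -3.50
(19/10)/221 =19/2210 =0.01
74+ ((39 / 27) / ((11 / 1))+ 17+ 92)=18130 / 99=183.13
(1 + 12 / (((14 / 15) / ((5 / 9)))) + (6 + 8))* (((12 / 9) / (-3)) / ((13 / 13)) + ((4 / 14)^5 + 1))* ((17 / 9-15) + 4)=-1071745330 / 9529569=-112.47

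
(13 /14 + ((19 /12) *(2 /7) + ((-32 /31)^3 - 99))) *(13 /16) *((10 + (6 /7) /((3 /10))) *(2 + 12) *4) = -57750.60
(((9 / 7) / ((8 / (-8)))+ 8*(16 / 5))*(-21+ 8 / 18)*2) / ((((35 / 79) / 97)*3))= -482569762 / 6615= -72950.83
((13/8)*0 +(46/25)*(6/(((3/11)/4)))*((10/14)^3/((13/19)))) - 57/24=2991759/35672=83.87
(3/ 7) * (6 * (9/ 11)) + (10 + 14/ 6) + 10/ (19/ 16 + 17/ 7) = 107293/ 6237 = 17.20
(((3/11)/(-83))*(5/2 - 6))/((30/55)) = 7/332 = 0.02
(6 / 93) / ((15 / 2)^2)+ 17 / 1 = 118583 / 6975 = 17.00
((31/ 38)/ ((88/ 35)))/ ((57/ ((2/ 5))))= 217/ 95304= 0.00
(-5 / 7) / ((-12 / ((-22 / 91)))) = -55 / 3822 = -0.01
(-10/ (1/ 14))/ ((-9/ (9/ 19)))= 140/ 19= 7.37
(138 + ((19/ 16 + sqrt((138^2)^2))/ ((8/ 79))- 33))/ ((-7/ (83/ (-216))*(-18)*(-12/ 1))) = 1999184231/ 41803776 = 47.82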